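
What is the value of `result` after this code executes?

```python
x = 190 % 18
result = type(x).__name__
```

x is int; result = 'int'

'int'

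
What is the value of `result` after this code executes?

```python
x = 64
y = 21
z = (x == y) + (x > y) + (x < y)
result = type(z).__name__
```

x is int; y is int; z is int; result = 'int'

'int'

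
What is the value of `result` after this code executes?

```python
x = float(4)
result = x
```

x = 4.0; result = 4.0

4.0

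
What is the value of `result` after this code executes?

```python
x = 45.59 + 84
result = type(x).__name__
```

x is float; result = 'float'

'float'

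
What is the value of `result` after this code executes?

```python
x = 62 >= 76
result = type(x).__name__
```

x is bool; result = 'bool'

'bool'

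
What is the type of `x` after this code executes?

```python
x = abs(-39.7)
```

abs() of float returns float

float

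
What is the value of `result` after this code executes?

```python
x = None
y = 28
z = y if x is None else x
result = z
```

x = None; y = 28; z = 28; result = 28

28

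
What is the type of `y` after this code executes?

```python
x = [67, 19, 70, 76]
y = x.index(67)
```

list.index() returns int

int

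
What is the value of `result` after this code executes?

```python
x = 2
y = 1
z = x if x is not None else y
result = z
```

x = 2; y = 1; z = 2; result = 2

2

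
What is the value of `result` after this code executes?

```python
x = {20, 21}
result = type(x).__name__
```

x is set; result = 'set'

'set'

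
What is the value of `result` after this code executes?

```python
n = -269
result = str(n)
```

n = -269; result = '-269'

'-269'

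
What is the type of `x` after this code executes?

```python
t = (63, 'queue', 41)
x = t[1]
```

Index 1 of tuple is a str literal

str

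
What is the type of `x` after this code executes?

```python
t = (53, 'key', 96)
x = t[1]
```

Index 1 of tuple is a str literal

str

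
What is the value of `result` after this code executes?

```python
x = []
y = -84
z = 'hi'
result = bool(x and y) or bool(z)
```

x = []; y = -84; z = 'hi'; result = True

True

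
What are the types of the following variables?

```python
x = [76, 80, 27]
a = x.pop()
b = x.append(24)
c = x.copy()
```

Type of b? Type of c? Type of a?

append() returns None; copy() returns list; pop() returns element

NoneType, list, int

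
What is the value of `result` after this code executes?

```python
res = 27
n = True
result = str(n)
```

res = 27; n = True; result = 'True'

'True'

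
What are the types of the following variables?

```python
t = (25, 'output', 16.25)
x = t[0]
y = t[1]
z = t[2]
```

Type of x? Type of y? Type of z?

tuple[0] is int; tuple[1] is str; tuple[2] is float

int, str, float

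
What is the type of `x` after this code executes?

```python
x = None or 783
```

'or' with None returns the other truthy value

int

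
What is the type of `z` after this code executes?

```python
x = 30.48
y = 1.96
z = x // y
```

float // float = float

float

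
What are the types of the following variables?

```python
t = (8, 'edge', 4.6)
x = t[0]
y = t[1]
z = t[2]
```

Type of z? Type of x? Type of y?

tuple[2] is float; tuple[0] is int; tuple[1] is str

float, int, str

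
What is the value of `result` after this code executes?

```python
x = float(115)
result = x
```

x = 115.0; result = 115.0

115.0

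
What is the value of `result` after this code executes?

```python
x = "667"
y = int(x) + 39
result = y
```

x = '667'; y = 706; result = 706

706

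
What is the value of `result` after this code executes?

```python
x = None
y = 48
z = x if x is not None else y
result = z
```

x = None; y = 48; z = 48; result = 48

48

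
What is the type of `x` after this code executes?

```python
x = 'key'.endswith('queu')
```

str.endswith() returns bool

bool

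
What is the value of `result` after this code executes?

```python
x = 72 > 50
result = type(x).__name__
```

x is bool; result = 'bool'

'bool'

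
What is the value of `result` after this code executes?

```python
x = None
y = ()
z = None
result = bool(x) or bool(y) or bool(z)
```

x = None; y = (); z = None; result = False

False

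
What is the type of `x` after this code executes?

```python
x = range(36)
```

range() returns a range object

range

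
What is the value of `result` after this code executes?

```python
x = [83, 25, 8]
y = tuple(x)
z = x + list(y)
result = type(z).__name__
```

x is list; y is tuple; z is list; result = 'list'

'list'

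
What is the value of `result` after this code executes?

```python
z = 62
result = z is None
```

z = 62; result = False

False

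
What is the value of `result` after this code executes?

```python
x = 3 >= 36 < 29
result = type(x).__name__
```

x is bool; result = 'bool'

'bool'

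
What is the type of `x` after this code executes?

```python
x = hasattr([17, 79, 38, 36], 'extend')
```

hasattr() returns bool

bool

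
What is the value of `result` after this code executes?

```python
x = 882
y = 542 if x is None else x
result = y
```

x = 882; y = 882; result = 882

882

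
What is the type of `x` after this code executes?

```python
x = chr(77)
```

chr() returns str (single char)

str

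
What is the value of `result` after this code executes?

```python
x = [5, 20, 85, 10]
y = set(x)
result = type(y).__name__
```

x is list; y is set; result = 'set'

'set'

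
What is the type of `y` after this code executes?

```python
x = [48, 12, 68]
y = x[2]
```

Indexing list[int] returns int

int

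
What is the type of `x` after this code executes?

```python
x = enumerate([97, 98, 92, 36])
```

enumerate() returns an enumerate object

enumerate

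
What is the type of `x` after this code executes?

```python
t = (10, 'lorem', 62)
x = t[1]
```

Index 1 of tuple is a str literal

str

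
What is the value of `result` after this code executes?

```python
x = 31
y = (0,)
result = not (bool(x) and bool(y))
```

x = 31; y = (0,); result = False

False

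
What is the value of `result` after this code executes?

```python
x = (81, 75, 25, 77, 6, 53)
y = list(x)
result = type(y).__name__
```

x is tuple; y is list; result = 'list'

'list'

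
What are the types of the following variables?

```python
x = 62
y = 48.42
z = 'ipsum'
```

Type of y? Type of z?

y is assigned a number with a decimal point, so it is a float; z is assigned a quoted string literal, so it is a str

float, str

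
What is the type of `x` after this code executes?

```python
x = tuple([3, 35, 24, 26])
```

tuple() constructor returns tuple

tuple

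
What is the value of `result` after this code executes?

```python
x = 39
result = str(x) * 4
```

x = 39; result = '39393939'

'39393939'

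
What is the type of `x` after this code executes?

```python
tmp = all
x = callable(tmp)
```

callable() returns bool

bool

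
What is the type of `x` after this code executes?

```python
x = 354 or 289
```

'or' returns first truthy value (int)

int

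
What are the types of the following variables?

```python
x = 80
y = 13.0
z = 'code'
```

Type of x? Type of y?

x is assigned a bare integer (no decimal point), so it is an int; y is assigned a number with a decimal point, so it is a float

int, float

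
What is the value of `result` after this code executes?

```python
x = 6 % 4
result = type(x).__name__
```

x is int; result = 'int'

'int'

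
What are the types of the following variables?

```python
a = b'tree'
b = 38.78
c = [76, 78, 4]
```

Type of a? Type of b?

a is assigned a bytes literal (b'...' prefix); b is assigned a number with a decimal point, so it is a float

bytes, float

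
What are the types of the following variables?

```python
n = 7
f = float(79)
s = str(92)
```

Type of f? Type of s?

f is assigned the result of calling float(), which returns a float; s is assigned the result of calling str(), which returns a str

float, str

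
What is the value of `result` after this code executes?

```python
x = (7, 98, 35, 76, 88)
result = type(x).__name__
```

x is tuple; result = 'tuple'

'tuple'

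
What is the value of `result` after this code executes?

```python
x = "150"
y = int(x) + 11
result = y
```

x = '150'; y = 161; result = 161

161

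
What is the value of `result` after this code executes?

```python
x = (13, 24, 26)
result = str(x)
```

x = (13, 24, 26); result = '(13, 24, 26)'

'(13, 24, 26)'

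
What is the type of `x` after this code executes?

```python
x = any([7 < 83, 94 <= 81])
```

any() returns bool

bool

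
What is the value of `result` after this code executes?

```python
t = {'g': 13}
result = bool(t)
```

t = {'g': 13}; result = True

True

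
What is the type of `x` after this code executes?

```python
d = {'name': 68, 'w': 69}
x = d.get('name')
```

dict.get() returns value type when found

int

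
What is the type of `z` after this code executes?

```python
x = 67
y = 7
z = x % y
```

int % int = int

int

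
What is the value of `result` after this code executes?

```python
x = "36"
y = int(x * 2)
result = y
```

x = '36'; y = 3636; result = 3636

3636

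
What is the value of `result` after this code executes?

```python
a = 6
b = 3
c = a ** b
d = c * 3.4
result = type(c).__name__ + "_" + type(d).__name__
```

a is int; b is int; c is int; d is float; result = 'int_float'

'int_float'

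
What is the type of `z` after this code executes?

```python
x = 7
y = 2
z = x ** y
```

positive int ** positive int = int

int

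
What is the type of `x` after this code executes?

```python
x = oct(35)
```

oct() returns str representation

str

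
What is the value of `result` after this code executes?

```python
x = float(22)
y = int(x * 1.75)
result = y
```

x = 22.0; y = 38; result = 38

38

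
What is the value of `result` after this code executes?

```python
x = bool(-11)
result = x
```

x = True; result = True

True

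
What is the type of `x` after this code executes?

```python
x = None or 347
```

'or' with None returns the other truthy value

int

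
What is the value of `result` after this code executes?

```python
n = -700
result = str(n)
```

n = -700; result = '-700'

'-700'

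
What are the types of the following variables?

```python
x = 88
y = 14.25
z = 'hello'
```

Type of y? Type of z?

y is assigned a number with a decimal point, so it is a float; z is assigned a quoted string literal, so it is a str

float, str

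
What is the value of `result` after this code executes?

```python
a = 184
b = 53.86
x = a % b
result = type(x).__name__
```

a is int; b is float; x is float; result = 'float'

'float'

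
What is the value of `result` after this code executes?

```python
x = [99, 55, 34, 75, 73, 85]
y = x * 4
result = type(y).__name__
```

x is list; y is list; result = 'list'

'list'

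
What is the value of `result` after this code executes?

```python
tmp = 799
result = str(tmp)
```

tmp = 799; result = '799'

'799'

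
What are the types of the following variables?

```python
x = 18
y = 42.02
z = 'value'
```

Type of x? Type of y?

x is assigned a bare integer (no decimal point), so it is an int; y is assigned a number with a decimal point, so it is a float

int, float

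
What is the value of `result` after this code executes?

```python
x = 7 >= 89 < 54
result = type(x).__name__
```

x is bool; result = 'bool'

'bool'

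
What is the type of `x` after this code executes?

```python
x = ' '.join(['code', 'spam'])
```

str.join() returns str

str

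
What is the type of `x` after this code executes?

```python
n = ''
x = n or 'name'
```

'or' returns first truthy value (str)

str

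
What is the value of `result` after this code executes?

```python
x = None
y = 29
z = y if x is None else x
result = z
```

x = None; y = 29; z = 29; result = 29

29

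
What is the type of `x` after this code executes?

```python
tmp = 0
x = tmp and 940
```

'and' returns first falsy value (0 is int)

int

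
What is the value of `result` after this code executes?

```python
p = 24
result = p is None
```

p = 24; result = False

False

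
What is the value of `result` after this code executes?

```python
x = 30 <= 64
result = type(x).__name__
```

x is bool; result = 'bool'

'bool'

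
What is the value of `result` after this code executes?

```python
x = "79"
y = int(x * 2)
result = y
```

x = '79'; y = 7979; result = 7979

7979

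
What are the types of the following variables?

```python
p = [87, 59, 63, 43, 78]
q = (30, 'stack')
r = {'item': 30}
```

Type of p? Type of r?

p is assigned a list literal (square brackets); r is assigned a dict literal ({key: value})

list, dict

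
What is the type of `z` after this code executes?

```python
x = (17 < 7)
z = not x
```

'not' returns bool

bool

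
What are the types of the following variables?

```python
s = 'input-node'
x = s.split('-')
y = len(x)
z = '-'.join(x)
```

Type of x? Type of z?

str.split() returns list; str.join() returns str

list, str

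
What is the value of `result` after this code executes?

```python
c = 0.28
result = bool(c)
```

c = 0.28; result = True

True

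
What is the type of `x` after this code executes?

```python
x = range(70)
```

range() returns a range object

range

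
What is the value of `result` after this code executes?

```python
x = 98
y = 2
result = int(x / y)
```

x = 98; y = 2; result = 49

49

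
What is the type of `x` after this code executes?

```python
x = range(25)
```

range() returns a range object

range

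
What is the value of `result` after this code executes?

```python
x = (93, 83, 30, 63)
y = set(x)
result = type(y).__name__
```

x is tuple; y is set; result = 'set'

'set'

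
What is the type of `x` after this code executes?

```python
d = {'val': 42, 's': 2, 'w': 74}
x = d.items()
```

dict.items() returns dict_items view

dict_items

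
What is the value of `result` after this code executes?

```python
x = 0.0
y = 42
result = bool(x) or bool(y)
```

x = 0.0; y = 42; result = True

True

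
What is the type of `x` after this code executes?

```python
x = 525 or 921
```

'or' returns first truthy value (int)

int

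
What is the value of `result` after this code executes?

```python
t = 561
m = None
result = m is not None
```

t = 561; m = None; result = False

False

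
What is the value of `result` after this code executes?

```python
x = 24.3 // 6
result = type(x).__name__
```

x is float; result = 'float'

'float'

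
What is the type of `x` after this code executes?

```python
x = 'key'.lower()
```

str.lower() returns str

str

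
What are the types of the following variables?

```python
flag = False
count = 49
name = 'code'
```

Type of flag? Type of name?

flag is assigned the constant False, which has type bool; name is assigned a quoted string literal, so it is a str

bool, str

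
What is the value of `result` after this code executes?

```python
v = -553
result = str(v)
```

v = -553; result = '-553'

'-553'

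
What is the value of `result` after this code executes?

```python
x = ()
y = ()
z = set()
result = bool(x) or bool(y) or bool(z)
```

x = (); y = (); z = set(); result = False

False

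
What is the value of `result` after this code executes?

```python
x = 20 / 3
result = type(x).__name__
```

x is float; result = 'float'

'float'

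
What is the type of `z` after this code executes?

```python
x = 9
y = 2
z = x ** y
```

positive int ** positive int = int

int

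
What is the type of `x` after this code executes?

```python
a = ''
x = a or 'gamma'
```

'or' returns first truthy value (str)

str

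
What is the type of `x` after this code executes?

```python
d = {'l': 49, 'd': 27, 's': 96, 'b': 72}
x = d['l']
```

Accessing dict[str, int] with str key returns int

int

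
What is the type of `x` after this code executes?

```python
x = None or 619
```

'or' with None returns the other truthy value

int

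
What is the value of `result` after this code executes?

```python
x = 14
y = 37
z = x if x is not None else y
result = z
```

x = 14; y = 37; z = 14; result = 14

14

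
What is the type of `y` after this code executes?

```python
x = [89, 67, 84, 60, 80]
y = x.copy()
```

list.copy() returns list

list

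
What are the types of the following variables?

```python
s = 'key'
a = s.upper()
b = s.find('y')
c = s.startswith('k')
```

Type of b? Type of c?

find() returns int; startswith() returns bool

int, bool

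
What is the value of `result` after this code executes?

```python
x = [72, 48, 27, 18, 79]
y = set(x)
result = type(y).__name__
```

x is list; y is set; result = 'set'

'set'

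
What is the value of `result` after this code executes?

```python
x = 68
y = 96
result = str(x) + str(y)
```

x = 68; y = 96; result = '6896'

'6896'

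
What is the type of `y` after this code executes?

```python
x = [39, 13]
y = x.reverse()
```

list.reverse() returns None

NoneType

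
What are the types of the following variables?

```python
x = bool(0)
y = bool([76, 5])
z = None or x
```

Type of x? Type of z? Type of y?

bool() returns bool; None or bool returns the bool; bool() returns bool

bool, bool, bool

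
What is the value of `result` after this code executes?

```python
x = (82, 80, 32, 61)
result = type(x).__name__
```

x is tuple; result = 'tuple'

'tuple'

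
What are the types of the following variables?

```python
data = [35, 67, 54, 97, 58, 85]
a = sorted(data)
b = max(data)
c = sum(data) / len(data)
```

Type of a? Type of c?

sorted() returns list; int / int = float

list, float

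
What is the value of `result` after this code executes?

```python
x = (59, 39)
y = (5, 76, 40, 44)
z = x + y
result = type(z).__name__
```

x is tuple; y is tuple; z is tuple; result = 'tuple'

'tuple'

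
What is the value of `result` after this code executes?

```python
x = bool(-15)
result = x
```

x = True; result = True

True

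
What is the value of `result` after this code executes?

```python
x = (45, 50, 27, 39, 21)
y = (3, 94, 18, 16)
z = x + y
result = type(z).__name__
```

x is tuple; y is tuple; z is tuple; result = 'tuple'

'tuple'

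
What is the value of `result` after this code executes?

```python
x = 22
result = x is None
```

x = 22; result = False

False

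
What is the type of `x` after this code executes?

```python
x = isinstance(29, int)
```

isinstance() returns bool

bool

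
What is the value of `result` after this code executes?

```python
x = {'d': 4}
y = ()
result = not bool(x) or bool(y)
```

x = {'d': 4}; y = (); result = False

False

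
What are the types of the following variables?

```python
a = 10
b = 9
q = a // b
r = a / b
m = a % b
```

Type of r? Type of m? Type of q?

/ returns float; % of ints returns int; // returns int

float, int, int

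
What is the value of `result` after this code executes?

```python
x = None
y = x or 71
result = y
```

x = None; y = 71; result = 71

71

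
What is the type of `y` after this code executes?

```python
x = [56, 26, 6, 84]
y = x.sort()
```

list.sort() returns None (mutates in place)

NoneType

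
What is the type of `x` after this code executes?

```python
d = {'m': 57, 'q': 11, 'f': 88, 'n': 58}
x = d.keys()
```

.keys() returns dict_keys view

dict_keys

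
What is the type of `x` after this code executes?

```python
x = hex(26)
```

hex() returns str representation

str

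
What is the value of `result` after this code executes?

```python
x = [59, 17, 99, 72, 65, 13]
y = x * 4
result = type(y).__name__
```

x is list; y is list; result = 'list'

'list'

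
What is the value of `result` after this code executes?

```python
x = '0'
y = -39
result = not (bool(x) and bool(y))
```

x = '0'; y = -39; result = False

False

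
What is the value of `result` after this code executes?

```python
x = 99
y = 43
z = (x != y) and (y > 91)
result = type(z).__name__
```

x is int; y is int; z is bool; result = 'bool'

'bool'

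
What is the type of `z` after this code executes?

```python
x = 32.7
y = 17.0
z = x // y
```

float // float = float

float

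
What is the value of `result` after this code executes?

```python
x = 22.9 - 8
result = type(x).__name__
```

x is float; result = 'float'

'float'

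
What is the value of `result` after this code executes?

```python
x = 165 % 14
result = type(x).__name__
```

x is int; result = 'int'

'int'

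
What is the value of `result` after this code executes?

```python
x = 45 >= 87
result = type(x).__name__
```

x is bool; result = 'bool'

'bool'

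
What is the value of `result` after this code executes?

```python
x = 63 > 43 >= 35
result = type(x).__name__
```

x is bool; result = 'bool'

'bool'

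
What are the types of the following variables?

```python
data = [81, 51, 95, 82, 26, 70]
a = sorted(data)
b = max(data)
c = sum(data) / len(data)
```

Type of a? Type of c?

sorted() returns list; int / int = float

list, float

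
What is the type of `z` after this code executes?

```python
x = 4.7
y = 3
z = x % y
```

float % int = float

float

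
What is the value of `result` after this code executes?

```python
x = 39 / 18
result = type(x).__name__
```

x is float; result = 'float'

'float'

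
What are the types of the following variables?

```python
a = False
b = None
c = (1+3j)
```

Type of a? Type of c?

a is assigned the constant False, which has type bool; c is assigned (1+3j), an int plus an imaginary literal (j suffix), which evaluates to complex

bool, complex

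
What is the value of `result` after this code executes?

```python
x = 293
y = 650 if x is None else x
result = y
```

x = 293; y = 293; result = 293

293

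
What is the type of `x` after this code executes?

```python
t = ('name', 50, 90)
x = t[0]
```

Index 0 of tuple is a str literal

str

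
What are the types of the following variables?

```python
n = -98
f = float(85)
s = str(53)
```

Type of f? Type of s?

f is assigned the result of calling float(), which returns a float; s is assigned the result of calling str(), which returns a str

float, str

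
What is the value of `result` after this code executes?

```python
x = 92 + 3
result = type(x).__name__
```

x is int; result = 'int'

'int'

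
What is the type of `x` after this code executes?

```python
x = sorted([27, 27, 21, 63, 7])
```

sorted() always returns list

list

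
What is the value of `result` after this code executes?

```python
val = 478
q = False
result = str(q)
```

val = 478; q = False; result = 'False'

'False'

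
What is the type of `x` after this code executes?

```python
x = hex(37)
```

hex() returns str representation

str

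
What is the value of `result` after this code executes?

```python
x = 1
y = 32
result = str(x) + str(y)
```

x = 1; y = 32; result = '132'

'132'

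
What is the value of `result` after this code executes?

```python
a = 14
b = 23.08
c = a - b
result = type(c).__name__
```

a is int; b is float; c is float; result = 'float'

'float'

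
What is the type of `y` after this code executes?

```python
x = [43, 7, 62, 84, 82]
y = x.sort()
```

list.sort() returns None (mutates in place)

NoneType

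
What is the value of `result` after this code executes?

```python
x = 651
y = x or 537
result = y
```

x = 651; y = 651; result = 651

651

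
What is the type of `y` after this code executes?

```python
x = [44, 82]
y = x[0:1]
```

Slicing a list returns a list

list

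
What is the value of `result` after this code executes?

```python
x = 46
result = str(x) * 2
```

x = 46; result = '4646'

'4646'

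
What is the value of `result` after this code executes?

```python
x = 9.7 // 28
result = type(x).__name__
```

x is float; result = 'float'

'float'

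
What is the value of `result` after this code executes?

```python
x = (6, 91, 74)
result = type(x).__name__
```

x is tuple; result = 'tuple'

'tuple'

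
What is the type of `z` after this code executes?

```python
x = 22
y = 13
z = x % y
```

int % int = int

int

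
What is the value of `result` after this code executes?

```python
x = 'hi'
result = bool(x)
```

x = 'hi'; result = True

True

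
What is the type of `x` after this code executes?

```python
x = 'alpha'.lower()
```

str.lower() returns str

str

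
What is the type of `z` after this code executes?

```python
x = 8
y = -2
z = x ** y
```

int ** negative = float

float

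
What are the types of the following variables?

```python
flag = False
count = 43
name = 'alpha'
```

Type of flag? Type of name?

flag is assigned the constant False, which has type bool; name is assigned a quoted string literal, so it is a str

bool, str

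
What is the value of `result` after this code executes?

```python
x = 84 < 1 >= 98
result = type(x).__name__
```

x is bool; result = 'bool'

'bool'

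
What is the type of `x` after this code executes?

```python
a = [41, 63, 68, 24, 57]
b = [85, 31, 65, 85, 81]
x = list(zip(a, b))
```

list(zip()) returns a list of tuples

list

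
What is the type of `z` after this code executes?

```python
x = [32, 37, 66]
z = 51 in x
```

'in' operator returns bool

bool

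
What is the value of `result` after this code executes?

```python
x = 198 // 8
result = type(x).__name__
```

x is int; result = 'int'

'int'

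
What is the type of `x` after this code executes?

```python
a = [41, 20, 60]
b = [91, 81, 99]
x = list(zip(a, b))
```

list(zip()) returns a list of tuples

list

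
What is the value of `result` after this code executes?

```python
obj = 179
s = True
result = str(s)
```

obj = 179; s = True; result = 'True'

'True'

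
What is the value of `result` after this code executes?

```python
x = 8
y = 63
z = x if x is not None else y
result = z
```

x = 8; y = 63; z = 8; result = 8

8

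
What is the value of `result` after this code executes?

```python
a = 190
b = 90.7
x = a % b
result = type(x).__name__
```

a is int; b is float; x is float; result = 'float'

'float'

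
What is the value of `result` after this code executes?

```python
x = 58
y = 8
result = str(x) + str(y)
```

x = 58; y = 8; result = '588'

'588'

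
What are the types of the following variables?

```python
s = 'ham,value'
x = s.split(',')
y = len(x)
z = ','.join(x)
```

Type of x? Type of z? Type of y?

str.split() returns list; str.join() returns str; len() returns int

list, str, int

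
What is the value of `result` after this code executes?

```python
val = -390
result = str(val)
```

val = -390; result = '-390'

'-390'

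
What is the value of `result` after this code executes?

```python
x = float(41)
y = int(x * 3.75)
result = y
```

x = 41.0; y = 153; result = 153

153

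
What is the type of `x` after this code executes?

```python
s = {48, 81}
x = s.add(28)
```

set.add() returns None (mutates in place)

NoneType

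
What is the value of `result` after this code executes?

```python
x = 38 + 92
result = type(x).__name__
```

x is int; result = 'int'

'int'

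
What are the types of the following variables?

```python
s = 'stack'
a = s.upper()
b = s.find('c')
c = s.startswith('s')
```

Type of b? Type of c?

find() returns int; startswith() returns bool

int, bool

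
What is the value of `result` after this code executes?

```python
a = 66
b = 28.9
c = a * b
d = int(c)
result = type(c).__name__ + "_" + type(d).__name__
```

a is int; b is float; c is float; d is int; result = 'float_int'

'float_int'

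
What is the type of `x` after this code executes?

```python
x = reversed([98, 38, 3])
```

reversed() on a list returns list_reverseiterator

list_reverseiterator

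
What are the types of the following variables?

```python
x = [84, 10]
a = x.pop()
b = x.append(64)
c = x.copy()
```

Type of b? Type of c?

append() returns None; copy() returns list

NoneType, list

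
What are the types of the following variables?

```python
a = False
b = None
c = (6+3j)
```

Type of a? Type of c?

a is assigned the constant False, which has type bool; c is assigned (6+3j), an int plus an imaginary literal (j suffix), which evaluates to complex

bool, complex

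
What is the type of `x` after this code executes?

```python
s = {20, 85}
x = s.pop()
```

Popping from set[int] returns int

int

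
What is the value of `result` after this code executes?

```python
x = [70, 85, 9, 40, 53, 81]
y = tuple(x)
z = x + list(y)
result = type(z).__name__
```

x is list; y is tuple; z is list; result = 'list'

'list'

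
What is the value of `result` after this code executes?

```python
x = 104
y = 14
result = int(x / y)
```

x = 104; y = 14; result = 7

7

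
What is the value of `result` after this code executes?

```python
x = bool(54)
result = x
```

x = True; result = True

True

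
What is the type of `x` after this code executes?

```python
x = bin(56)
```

bin() returns str representation

str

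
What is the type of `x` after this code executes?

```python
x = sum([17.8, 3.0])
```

sum() of floats returns float

float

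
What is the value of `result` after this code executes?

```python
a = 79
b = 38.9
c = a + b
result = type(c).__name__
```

a is int; b is float; c is float; result = 'float'

'float'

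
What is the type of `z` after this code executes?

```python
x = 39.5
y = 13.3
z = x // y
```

float // float = float

float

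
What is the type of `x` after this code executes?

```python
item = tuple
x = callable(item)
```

callable() returns bool

bool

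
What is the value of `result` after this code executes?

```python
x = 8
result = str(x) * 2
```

x = 8; result = '88'

'88'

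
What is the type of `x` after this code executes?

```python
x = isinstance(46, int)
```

isinstance() returns bool

bool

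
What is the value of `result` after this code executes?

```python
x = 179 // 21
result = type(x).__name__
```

x is int; result = 'int'

'int'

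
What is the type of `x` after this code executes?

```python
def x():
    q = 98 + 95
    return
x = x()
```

Bare return returns None

NoneType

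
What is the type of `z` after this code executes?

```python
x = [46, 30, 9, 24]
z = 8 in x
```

'in' operator returns bool

bool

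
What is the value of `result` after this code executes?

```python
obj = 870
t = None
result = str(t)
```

obj = 870; t = None; result = 'None'

'None'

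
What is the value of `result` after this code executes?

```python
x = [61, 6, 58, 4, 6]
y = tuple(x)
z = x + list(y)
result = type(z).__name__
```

x is list; y is tuple; z is list; result = 'list'

'list'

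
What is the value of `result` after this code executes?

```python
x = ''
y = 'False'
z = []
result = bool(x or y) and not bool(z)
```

x = ''; y = 'False'; z = []; result = True

True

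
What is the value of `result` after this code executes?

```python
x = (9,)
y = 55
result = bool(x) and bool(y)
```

x = (9,); y = 55; result = True

True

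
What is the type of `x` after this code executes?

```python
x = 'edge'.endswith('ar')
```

str.endswith() returns bool

bool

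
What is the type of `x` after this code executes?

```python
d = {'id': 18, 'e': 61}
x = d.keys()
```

.keys() returns dict_keys view

dict_keys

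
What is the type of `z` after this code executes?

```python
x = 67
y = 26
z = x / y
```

int / int = float

float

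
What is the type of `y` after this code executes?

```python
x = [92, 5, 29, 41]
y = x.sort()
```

list.sort() returns None (mutates in place)

NoneType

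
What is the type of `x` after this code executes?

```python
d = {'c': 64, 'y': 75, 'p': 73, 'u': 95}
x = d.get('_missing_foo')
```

dict.get() returns None when key not found

NoneType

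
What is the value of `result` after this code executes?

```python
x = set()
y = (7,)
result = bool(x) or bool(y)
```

x = set(); y = (7,); result = True

True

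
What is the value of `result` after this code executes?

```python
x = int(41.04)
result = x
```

x = 41; result = 41

41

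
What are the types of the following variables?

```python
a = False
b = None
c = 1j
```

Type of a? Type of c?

a is assigned the constant False, which has type bool; c is assigned 1j, an imaginary literal (j suffix), which has type complex

bool, complex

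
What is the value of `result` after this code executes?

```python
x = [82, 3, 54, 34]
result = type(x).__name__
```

x is list; result = 'list'

'list'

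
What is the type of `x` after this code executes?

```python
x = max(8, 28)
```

max() of ints returns int

int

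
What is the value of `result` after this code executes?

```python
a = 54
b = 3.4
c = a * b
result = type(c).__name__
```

a is int; b is float; c is float; result = 'float'

'float'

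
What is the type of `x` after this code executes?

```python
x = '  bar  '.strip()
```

str.strip() returns str

str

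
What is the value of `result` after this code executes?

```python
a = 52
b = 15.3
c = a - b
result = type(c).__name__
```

a is int; b is float; c is float; result = 'float'

'float'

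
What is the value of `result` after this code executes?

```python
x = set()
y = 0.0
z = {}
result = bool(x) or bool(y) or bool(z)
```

x = set(); y = 0.0; z = {}; result = False

False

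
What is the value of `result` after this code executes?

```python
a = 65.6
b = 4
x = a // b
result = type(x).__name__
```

a is float; b is int; x is float; result = 'float'

'float'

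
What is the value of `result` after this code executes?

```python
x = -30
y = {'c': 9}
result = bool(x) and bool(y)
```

x = -30; y = {'c': 9}; result = True

True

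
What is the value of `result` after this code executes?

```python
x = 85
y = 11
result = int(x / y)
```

x = 85; y = 11; result = 7

7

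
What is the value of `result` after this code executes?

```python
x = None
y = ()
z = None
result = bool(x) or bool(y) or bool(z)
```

x = None; y = (); z = None; result = False

False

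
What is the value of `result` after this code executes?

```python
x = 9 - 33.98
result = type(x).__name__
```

x is float; result = 'float'

'float'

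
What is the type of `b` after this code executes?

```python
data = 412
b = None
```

None has type NoneType

NoneType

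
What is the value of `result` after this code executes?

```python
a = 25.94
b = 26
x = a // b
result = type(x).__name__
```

a is float; b is int; x is float; result = 'float'

'float'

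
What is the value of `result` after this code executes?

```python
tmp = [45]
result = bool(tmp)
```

tmp = [45]; result = True

True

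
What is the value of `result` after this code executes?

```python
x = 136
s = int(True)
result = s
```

x = 136; s = 1; result = 1

1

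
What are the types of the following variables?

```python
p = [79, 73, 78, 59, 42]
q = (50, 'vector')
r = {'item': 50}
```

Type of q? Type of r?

q is assigned a tuple (parenthesized, comma-separated values); r is assigned a dict literal ({key: value})

tuple, dict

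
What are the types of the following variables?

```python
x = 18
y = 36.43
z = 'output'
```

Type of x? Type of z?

x is assigned a bare integer (no decimal point), so it is an int; z is assigned a quoted string literal, so it is a str

int, str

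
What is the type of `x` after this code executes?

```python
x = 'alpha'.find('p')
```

str.find() returns int index

int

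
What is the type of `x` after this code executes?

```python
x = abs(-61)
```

abs() of int returns int

int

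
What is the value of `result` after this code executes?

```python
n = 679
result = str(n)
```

n = 679; result = '679'

'679'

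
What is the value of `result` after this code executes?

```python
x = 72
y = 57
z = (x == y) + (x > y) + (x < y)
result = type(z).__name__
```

x is int; y is int; z is int; result = 'int'

'int'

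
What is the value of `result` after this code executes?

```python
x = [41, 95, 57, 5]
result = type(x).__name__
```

x is list; result = 'list'

'list'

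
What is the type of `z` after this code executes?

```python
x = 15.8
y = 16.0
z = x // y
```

float // float = float

float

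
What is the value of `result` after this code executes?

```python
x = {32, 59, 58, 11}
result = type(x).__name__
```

x is set; result = 'set'

'set'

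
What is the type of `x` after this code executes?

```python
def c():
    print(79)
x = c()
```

Function without return returns None

NoneType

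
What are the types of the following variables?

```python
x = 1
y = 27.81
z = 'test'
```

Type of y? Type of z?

y is assigned a number with a decimal point, so it is a float; z is assigned a quoted string literal, so it is a str

float, str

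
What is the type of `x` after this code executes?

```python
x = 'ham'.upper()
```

str.upper() returns str

str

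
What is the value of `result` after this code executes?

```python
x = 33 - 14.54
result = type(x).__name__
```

x is float; result = 'float'

'float'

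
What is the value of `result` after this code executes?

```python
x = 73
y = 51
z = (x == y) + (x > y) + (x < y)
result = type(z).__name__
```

x is int; y is int; z is int; result = 'int'

'int'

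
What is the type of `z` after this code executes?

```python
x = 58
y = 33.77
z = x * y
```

int * float = float

float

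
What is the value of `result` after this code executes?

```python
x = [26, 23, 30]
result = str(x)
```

x = [26, 23, 30]; result = '[26, 23, 30]'

'[26, 23, 30]'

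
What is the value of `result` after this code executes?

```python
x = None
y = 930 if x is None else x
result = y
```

x = None; y = 930; result = 930

930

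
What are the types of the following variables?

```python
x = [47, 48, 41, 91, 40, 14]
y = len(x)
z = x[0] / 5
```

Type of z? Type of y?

int / int = float; len() returns int

float, int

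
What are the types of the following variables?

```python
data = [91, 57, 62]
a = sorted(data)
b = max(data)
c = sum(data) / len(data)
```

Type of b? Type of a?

max of ints returns int; sorted() returns list

int, list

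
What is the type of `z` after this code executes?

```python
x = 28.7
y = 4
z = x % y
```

float % int = float

float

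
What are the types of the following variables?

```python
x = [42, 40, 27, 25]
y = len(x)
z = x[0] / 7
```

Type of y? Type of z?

len() returns int; int / int = float

int, float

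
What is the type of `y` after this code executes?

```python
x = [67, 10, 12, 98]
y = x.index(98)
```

list.index() returns int

int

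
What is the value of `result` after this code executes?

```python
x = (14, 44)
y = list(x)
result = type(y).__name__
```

x is tuple; y is list; result = 'list'

'list'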